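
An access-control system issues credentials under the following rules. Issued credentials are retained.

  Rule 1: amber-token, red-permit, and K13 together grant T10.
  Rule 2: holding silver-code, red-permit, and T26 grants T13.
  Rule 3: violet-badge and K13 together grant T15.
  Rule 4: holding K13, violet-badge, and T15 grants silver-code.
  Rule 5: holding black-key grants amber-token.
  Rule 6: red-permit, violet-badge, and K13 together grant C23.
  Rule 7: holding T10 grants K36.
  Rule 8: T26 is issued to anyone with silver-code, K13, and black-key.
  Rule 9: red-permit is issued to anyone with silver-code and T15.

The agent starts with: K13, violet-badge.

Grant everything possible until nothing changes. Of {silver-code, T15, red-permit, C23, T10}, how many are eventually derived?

4

Holding violet-badge and K13 grants T15 (Rule 3).
Holding K13, violet-badge, and T15 grants silver-code (Rule 4).
Holding silver-code and T15 grants red-permit (Rule 9).
Holding red-permit, violet-badge, and K13 grants C23 (Rule 6).
silver-code: reached.
T15: reached.
red-permit: reached.
C23: reached.
T10 would need amber-token, red-permit, and K13 (Rule 1), but amber-token is never granted.
Reached: silver-code, T15, red-permit, and C23 — 4 of the 5.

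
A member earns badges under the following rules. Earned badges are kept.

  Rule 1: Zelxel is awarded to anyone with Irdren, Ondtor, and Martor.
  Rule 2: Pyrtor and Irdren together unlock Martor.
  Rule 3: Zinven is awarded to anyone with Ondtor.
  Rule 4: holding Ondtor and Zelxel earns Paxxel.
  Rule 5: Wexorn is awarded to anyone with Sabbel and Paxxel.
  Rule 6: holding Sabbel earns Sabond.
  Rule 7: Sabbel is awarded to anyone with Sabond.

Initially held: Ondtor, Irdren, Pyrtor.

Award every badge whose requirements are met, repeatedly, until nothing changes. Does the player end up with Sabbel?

No

Sabbel would need Sabond (Rule 7), but Sabond is never earned.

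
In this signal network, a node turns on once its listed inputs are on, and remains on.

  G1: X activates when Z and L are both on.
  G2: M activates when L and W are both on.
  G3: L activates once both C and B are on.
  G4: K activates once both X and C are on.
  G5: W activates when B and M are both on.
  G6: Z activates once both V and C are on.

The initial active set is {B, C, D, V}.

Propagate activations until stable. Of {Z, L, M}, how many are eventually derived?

2

G3: C and B on → L on.
G6: V and C on → Z on.
Z: reached.
L: reached.
M would need L and W (G2), but W never turns on.
Reached: Z and L — 2 of the 3.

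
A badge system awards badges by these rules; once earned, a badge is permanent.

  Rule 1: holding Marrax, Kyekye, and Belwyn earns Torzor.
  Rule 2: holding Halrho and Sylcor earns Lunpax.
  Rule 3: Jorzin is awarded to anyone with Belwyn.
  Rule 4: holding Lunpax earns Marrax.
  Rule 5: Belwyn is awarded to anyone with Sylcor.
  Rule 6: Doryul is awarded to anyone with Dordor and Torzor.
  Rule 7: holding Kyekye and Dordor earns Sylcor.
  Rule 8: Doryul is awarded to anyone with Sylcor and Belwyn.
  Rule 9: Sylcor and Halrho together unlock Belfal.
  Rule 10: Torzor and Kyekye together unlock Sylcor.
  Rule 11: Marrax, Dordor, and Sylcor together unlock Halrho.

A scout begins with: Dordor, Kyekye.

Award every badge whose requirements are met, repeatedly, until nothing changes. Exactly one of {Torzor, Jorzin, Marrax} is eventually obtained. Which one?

With Kyekye and Dordor, Sylcor is earned (Rule 7).
With Sylcor, Belwyn is earned (Rule 5).
With Belwyn, Jorzin is earned (Rule 3).
Marrax would need Lunpax (Rule 4), but Lunpax is never earned. Torzor would need Marrax, Kyekye, and Belwyn (Rule 1), but Marrax is never earned.

Jorzin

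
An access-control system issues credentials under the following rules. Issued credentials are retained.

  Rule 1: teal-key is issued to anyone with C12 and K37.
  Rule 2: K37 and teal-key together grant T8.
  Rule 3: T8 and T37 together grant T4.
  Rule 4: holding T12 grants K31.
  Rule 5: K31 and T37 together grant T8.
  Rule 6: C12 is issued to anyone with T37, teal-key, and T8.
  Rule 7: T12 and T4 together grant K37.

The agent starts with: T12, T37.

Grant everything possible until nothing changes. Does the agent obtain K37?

Yes

Holding T12 grants K31 (Rule 4).
Holding K31 and T37 grants T8 (Rule 5).
Holding T8 and T37 grants T4 (Rule 3).
Holding T12 and T4 grants K37 (Rule 7).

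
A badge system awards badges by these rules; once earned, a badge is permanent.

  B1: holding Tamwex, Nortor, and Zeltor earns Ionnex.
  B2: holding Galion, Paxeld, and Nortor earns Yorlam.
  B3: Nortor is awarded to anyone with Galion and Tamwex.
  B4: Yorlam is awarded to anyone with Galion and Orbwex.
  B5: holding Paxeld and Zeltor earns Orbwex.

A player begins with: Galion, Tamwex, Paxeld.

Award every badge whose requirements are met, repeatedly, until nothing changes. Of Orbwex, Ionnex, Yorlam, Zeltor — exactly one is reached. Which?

With Galion and Tamwex, Nortor is earned (B3).
With Galion, Paxeld, and Nortor, Yorlam is earned (B2).
No rule produces Zeltor, and it is not given. Ionnex would need Tamwex, Nortor, and Zeltor (B1), but Zeltor is never earned. Orbwex would need Paxeld and Zeltor (B5), but Zeltor is never earned.

Yorlam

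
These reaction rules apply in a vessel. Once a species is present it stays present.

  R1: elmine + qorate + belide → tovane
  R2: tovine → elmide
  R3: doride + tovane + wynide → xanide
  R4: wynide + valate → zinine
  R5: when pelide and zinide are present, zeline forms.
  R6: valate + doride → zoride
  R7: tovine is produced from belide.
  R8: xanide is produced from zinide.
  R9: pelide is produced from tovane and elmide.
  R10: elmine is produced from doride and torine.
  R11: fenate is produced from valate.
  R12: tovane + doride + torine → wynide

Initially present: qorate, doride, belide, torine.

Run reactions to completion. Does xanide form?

Yes

doride and torine present → elmine forms (R10).
elmine, qorate, and belide present → tovane forms (R1).
tovane, doride, and torine present → wynide forms (R12).
doride, tovane, and wynide present → xanide forms (R3).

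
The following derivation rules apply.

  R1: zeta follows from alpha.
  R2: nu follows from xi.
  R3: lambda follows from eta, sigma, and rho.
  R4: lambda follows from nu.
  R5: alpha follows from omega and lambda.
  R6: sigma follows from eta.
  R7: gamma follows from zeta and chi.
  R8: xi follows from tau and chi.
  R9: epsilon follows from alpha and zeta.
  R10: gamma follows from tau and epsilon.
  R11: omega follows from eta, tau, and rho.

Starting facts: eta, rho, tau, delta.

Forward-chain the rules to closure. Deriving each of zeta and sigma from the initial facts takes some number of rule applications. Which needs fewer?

sigma: eta holds, so sigma follows (R6). [1 rule application]
zeta: eta, tau, and rho hold, so omega follows (R11). From eta, R6 gives sigma. From eta, sigma, and rho, R3 gives lambda. omega and lambda hold, so alpha follows (R5). From alpha, R1 gives zeta. [5 rule applications]
sigma needs fewer.

sigma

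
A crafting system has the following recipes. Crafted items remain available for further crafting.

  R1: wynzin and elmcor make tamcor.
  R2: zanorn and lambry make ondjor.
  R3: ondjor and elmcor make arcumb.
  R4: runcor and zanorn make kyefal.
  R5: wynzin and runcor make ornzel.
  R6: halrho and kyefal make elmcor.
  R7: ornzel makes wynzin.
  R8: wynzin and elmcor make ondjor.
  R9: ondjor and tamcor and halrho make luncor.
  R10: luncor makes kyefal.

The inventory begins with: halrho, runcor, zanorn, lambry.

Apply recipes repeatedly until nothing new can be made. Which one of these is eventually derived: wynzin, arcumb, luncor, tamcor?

runcor and zanorn → kyefal (R4).
zanorn and lambry → ondjor (R2).
halrho and kyefal → elmcor (R6).
ondjor and elmcor → arcumb (R3).
tamcor would need wynzin and elmcor (R1), but wynzin is never obtained. luncor would need ondjor, tamcor, and halrho (R9), but tamcor is never obtained. wynzin would need ornzel (R7), but ornzel is never obtained.

arcumb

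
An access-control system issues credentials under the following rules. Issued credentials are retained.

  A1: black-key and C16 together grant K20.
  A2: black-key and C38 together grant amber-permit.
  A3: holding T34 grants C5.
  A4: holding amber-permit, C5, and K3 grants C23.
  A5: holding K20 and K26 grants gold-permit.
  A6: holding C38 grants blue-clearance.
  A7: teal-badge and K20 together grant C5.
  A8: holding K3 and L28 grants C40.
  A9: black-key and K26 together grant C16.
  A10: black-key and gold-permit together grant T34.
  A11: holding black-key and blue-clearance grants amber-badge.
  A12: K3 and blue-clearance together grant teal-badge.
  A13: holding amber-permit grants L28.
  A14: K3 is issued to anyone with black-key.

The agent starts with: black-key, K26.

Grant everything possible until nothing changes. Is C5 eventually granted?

Holding black-key and K26 grants C16 (A9).
Holding black-key and C16 grants K20 (A1).
Holding K20 and K26 grants gold-permit (A5).
Holding black-key and gold-permit grants T34 (A10).
Holding T34 grants C5 (A3).

Yes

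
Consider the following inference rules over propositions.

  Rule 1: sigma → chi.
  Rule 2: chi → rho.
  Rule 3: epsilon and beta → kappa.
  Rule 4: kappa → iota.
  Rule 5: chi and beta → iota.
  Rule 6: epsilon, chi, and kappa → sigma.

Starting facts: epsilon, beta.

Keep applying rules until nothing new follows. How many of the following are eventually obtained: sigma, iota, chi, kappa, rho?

2

epsilon and beta hold, so kappa follows (Rule 3).
From kappa, Rule 4 gives iota.
sigma would need epsilon, chi, and kappa (Rule 6), but chi is never established.
iota: reached.
chi would need sigma (Rule 1), but sigma is never established.
kappa: reached.
rho would need chi (Rule 2), but chi is never established.
Reached: iota and kappa — 2 of the 5.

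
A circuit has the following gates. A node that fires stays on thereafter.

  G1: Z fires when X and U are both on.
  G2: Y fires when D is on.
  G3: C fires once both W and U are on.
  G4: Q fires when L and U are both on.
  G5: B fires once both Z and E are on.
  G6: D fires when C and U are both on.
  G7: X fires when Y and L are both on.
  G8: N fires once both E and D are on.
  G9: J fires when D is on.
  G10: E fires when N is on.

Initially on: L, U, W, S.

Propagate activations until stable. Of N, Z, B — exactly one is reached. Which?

Z

G3: W and U on → C on.
G6: C and U on → D on.
G2: D on → Y on.
Y and L are on, so X fires (G7).
X and U are on, so Z fires (G1).
B would need Z and E (G5), but E never turns on. N would need E and D (G8), but E never turns on.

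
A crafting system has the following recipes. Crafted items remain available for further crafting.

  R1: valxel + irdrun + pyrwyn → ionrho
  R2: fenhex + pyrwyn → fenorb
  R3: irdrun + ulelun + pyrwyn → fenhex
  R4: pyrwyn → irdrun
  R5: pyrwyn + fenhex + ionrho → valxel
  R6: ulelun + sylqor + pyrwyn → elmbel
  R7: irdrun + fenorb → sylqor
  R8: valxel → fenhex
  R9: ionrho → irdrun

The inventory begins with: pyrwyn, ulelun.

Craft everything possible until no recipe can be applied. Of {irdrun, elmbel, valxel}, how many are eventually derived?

2

pyrwyn → irdrun (R4).
Using R3, irdrun, ulelun, and pyrwyn make fenhex.
fenhex + pyrwyn → fenorb (R2).
Using R7, irdrun and fenorb make sylqor.
Using R6, ulelun, sylqor, and pyrwyn make elmbel.
irdrun: reached.
elmbel: reached.
valxel would need pyrwyn, fenhex, and ionrho (R5), but ionrho is never obtained.
Reached: irdrun and elmbel — 2 of the 3.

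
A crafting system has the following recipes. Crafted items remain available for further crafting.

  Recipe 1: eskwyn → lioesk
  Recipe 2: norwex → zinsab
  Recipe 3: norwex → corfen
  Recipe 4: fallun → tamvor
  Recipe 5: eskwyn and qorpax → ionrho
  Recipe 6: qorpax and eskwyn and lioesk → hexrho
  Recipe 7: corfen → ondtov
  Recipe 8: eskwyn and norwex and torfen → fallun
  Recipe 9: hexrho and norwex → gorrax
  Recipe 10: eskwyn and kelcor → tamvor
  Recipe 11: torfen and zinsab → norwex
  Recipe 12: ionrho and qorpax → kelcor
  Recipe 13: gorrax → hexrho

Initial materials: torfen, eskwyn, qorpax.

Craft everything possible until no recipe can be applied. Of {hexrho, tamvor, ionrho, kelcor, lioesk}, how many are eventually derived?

eskwyn and qorpax → ionrho (Recipe 5).
Using Recipe 1, eskwyn makes lioesk.
Using Recipe 6, qorpax, eskwyn, and lioesk make hexrho.
Using Recipe 12, ionrho and qorpax make kelcor.
Using Recipe 10, eskwyn and kelcor make tamvor.
hexrho: reached.
tamvor: reached.
ionrho: reached.
kelcor: reached.
lioesk: reached.
All 5 are reached.

5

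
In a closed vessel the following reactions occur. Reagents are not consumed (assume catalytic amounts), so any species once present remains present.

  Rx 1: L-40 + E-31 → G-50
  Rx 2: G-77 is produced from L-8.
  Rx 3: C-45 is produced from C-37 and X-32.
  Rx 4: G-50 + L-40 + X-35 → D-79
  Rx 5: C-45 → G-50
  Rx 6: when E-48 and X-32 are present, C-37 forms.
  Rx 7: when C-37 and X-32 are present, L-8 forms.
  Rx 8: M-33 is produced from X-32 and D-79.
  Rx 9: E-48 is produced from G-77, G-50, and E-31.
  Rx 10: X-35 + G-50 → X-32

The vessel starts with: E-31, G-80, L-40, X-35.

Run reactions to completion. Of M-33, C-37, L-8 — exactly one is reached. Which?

L-40 and E-31 present → G-50 forms (Rx 1).
G-50, L-40, and X-35 present → D-79 forms (Rx 4).
X-35 and G-50 present → X-32 forms (Rx 10).
X-32 and D-79 present → M-33 forms (Rx 8).
L-8 would need C-37 and X-32 (Rx 7), but C-37 never forms. C-37 would need E-48 and X-32 (Rx 6), but E-48 never forms.

M-33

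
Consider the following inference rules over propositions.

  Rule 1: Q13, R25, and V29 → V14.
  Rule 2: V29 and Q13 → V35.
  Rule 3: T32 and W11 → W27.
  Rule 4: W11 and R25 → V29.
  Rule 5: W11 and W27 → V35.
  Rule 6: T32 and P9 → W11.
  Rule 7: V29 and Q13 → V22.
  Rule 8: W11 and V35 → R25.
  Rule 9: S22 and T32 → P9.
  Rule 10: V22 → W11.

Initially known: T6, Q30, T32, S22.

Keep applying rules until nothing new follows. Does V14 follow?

V14 would need Q13, R25, and V29 (Rule 1), but Q13 is never established.

No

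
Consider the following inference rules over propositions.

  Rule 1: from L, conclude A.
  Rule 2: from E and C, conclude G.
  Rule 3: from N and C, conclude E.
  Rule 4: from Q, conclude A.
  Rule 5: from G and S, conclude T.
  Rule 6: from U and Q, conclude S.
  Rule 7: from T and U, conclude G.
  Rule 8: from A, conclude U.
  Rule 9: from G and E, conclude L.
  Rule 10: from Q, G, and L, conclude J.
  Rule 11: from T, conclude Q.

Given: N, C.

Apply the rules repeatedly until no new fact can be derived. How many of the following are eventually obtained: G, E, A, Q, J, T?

From N and C, Rule 3 gives E.
E and C hold, so G follows (Rule 2).
From G and E, Rule 9 gives L.
L holds, so A follows (Rule 1).
G: reached.
E: reached.
A: reached.
Q would need T (Rule 11), but T is never established.
J would need Q, G, and L (Rule 10), but Q is never established.
T would need G and S (Rule 5), but S is never established.
Reached: G, E, and A — 3 of the 6.

3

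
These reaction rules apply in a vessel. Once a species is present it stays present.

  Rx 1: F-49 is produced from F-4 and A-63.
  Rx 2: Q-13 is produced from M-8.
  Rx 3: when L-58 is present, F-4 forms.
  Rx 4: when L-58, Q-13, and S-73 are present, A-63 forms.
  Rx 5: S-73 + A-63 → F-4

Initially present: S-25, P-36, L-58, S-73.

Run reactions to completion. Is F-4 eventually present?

L-58 present → F-4 forms (Rx 3).

Yes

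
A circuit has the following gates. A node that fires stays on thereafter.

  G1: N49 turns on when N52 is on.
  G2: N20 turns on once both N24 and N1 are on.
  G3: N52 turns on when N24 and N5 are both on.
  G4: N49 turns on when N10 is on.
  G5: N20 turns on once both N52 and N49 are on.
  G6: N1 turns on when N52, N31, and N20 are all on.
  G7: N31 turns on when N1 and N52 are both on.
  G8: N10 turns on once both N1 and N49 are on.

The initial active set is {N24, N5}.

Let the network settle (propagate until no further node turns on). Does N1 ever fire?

N1 would need N52, N31, and N20 (G6), but N31 never turns on.

No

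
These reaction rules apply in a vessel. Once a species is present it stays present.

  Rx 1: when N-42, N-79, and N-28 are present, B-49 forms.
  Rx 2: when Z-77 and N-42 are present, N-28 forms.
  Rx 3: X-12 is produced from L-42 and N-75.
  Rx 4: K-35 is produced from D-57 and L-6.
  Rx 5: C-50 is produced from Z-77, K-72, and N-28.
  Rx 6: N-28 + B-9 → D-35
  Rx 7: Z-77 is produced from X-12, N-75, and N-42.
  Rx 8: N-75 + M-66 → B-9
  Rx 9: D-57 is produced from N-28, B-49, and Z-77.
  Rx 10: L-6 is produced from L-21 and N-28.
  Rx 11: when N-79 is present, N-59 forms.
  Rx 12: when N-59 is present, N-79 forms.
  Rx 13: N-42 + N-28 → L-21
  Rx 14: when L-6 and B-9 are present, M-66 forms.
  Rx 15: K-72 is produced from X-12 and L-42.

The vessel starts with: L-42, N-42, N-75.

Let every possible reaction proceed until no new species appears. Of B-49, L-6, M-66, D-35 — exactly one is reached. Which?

L-6

L-42 and N-75 present → X-12 forms (Rx 3).
X-12, N-75, and N-42 present → Z-77 forms (Rx 7).
Z-77 and N-42 present → N-28 forms (Rx 2).
N-42 and N-28 present → L-21 forms (Rx 13).
L-21 and N-28 present → L-6 forms (Rx 10).
B-49 would need N-42, N-79, and N-28 (Rx 1), but N-79 never forms. M-66 would need L-6 and B-9 (Rx 14), but B-9 never forms. D-35 would need N-28 and B-9 (Rx 6), but B-9 never forms.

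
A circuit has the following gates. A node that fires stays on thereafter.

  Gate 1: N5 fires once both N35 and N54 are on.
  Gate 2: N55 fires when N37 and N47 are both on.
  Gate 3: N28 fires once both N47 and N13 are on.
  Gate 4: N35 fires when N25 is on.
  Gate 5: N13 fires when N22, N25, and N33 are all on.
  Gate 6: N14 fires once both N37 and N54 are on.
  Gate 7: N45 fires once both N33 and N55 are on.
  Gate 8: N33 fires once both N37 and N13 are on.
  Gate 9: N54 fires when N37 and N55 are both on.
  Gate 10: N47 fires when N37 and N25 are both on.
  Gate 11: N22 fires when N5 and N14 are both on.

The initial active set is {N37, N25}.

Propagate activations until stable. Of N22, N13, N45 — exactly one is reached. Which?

N37 and N25 are on, so N47 fires (Gate 10).
N25 is on, so N35 fires (Gate 4).
Gate 2: N37 and N47 on → N55 on.
Gate 9: N37 and N55 on → N54 on.
Gate 1: N35 and N54 on → N5 on.
Gate 6: N37 and N54 on → N14 on.
N5 and N14 are on, so N22 fires (Gate 11).
N45 would need N33 and N55 (Gate 7), but N33 never turns on. N13 would need N22, N25, and N33 (Gate 5), but N33 never turns on.

N22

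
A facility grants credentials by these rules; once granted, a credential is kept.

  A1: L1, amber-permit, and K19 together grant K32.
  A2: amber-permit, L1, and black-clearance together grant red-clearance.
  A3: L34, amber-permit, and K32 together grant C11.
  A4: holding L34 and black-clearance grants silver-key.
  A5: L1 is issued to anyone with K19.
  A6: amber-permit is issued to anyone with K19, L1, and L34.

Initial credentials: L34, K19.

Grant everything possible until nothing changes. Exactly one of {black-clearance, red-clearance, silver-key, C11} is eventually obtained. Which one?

Holding K19 grants L1 (A5).
Holding K19, L1, and L34 grants amber-permit (A6).
Holding L1, amber-permit, and K19 grants K32 (A1).
Holding L34, amber-permit, and K32 grants C11 (A3).
No rule produces black-clearance, and it is not given. red-clearance would need amber-permit, L1, and black-clearance (A2), but black-clearance is never granted. silver-key would need L34 and black-clearance (A4), but black-clearance is never granted.

C11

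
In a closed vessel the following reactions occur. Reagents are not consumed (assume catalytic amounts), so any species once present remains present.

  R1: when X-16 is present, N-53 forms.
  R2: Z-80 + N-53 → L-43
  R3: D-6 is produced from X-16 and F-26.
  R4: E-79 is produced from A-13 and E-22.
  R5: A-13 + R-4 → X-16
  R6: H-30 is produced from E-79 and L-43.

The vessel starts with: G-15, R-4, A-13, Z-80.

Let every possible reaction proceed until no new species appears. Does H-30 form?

No

H-30 would need E-79 and L-43 (R6), but E-79 never forms.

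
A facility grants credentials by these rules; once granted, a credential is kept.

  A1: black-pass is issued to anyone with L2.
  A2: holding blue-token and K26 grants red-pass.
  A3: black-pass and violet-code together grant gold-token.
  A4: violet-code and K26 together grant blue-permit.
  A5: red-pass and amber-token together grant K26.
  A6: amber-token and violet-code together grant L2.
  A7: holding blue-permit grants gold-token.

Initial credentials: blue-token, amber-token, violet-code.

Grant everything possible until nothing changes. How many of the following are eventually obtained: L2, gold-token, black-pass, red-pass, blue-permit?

Holding amber-token and violet-code grants L2 (A6).
Holding L2 grants black-pass (A1).
Holding black-pass and violet-code grants gold-token (A3).
L2: reached.
gold-token: reached.
black-pass: reached.
red-pass would need blue-token and K26 (A2), but K26 is never granted.
blue-permit would need violet-code and K26 (A4), but K26 is never granted.
Reached: L2, gold-token, and black-pass — 3 of the 5.

3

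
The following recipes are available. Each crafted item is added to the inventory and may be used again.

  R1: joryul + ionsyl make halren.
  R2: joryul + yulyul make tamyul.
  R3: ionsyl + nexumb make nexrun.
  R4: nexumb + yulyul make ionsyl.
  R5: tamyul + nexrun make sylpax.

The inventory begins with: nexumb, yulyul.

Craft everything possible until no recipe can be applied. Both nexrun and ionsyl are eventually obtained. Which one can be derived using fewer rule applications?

ionsyl

ionsyl: nexumb + yulyul → ionsyl (R4). [1 rule application]
nexrun: Using R4, nexumb and yulyul make ionsyl. ionsyl + nexumb → nexrun (R3). [2 rule applications]
ionsyl needs fewer.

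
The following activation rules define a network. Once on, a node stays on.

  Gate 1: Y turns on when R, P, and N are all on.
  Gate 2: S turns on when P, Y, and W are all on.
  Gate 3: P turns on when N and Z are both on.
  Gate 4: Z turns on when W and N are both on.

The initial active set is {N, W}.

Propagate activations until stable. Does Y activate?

Y would need R, P, and N (Gate 1), but R never turns on.

No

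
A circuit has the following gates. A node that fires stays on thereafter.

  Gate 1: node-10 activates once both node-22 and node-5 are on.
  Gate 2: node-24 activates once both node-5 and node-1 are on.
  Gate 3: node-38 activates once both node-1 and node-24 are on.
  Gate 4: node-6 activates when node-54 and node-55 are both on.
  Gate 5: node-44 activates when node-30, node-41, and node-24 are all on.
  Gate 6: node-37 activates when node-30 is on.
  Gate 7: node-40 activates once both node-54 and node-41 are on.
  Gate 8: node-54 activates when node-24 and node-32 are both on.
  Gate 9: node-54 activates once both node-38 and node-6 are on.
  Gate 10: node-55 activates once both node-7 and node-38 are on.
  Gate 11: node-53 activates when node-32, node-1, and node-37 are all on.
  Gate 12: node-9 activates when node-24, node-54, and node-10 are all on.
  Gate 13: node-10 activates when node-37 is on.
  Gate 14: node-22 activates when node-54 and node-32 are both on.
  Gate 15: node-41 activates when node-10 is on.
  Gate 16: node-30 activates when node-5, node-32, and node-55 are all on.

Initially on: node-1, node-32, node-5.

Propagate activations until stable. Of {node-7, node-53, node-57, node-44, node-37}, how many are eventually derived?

0

No rule produces node-7, and it is not given.
node-53 would need node-32, node-1, and node-37 (Gate 11), but node-37 never turns on.
No rule produces node-57, and it is not given.
node-44 would need node-30, node-41, and node-24 (Gate 5), but node-30 never turns on.
node-37 would need node-30 (Gate 6), but node-30 never turns on.
None of the 5 are reached.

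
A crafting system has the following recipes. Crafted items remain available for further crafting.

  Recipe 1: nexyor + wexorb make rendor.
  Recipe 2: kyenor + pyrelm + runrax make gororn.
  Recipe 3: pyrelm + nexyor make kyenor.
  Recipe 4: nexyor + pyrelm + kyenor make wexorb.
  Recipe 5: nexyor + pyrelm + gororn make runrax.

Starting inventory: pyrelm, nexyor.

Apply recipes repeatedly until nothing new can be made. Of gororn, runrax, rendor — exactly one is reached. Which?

rendor

Using Recipe 3, pyrelm and nexyor make kyenor.
Using Recipe 4, nexyor, pyrelm, and kyenor make wexorb.
Using Recipe 1, nexyor and wexorb make rendor.
gororn would need kyenor, pyrelm, and runrax (Recipe 2), but runrax is never obtained. runrax would need nexyor, pyrelm, and gororn (Recipe 5), but gororn is never obtained.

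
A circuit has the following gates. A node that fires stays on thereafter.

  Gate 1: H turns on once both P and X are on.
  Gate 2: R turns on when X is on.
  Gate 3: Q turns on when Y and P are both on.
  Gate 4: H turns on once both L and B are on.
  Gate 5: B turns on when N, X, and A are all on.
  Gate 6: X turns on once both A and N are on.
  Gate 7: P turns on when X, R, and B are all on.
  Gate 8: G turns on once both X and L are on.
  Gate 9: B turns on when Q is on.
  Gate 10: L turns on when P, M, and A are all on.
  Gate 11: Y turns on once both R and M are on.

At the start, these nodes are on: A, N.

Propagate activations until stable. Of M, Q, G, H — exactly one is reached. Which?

A and N are on, so X turns on (Gate 6).
Gate 5: N, X, and A on → B on.
Gate 2: X on → R on.
Gate 7: X, R, and B on → P on.
Gate 1: P and X on → H on.
Q would need Y and P (Gate 3), but Y never turns on. G would need X and L (Gate 8), but L never turns on. No rule produces M, and it is not given.

H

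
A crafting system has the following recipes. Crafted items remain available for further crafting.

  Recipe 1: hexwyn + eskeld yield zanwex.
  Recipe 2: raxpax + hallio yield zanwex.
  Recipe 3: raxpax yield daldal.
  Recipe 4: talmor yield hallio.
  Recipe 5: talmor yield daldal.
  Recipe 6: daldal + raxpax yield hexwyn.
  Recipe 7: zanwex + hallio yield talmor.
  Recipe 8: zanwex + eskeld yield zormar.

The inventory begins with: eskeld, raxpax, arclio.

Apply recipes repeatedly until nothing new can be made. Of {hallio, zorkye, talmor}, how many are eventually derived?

hallio would need talmor (Recipe 4), but talmor is never obtained.
No rule produces zorkye, and it is not given.
talmor would need zanwex and hallio (Recipe 7), but hallio is never obtained.
None of the 3 are reached.

0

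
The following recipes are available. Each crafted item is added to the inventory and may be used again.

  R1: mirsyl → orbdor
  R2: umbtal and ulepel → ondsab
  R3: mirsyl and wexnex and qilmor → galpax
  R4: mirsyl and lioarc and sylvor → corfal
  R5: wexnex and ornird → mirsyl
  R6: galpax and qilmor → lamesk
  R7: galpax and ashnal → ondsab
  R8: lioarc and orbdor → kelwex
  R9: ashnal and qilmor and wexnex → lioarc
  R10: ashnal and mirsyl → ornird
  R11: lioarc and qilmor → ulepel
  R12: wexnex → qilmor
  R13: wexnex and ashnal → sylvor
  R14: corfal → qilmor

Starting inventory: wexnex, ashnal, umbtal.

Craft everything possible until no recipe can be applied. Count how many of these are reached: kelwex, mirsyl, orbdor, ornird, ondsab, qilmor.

2

Using R12, wexnex makes qilmor.
ashnal and qilmor and wexnex → lioarc (R9).
Using R11, lioarc and qilmor make ulepel.
umbtal and ulepel → ondsab (R2).
kelwex would need lioarc and orbdor (R8), but orbdor is never obtained.
mirsyl would need wexnex and ornird (R5), but ornird is never obtained.
orbdor would need mirsyl (R1), but mirsyl is never obtained.
ornird would need ashnal and mirsyl (R10), but mirsyl is never obtained.
ondsab: reached.
qilmor: reached.
Reached: ondsab and qilmor — 2 of the 6.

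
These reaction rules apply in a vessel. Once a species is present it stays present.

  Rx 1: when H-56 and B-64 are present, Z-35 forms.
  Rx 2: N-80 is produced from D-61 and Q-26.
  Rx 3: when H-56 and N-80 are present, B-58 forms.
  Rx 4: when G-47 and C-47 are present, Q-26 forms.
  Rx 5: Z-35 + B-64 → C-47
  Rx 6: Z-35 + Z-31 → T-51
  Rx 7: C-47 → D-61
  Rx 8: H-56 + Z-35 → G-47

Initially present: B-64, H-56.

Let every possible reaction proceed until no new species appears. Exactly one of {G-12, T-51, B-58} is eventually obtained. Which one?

H-56 and B-64 present → Z-35 forms (Rx 1).
Z-35 and B-64 present → C-47 forms (Rx 5).
H-56 and Z-35 present → G-47 forms (Rx 8).
G-47 and C-47 present → Q-26 forms (Rx 4).
C-47 present → D-61 forms (Rx 7).
D-61 and Q-26 present → N-80 forms (Rx 2).
H-56 and N-80 present → B-58 forms (Rx 3).
No rule produces G-12, and it is not given. T-51 would need Z-35 and Z-31 (Rx 6), but Z-31 never forms.

B-58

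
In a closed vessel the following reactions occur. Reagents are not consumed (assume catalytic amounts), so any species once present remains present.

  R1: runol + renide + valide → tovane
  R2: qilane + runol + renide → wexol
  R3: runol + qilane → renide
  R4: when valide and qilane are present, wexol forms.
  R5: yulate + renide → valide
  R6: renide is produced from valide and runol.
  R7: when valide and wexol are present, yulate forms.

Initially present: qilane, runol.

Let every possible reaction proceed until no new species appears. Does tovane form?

No

tovane would need runol, renide, and valide (R1), but valide never forms.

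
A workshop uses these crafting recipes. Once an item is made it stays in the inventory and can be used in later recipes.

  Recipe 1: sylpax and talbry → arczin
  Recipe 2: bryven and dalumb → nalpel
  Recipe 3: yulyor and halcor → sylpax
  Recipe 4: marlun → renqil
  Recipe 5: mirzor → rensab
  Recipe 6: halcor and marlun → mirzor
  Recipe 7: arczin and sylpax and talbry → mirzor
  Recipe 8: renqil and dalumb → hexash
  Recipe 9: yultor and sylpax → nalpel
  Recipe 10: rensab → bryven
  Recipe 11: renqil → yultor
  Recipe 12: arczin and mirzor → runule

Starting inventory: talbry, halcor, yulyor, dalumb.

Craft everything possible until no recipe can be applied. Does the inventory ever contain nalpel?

Yes

Using Recipe 3, yulyor and halcor make sylpax.
Using Recipe 1, sylpax and talbry make arczin.
arczin and sylpax and talbry → mirzor (Recipe 7).
mirzor → rensab (Recipe 5).
Using Recipe 10, rensab makes bryven.
Using Recipe 2, bryven and dalumb make nalpel.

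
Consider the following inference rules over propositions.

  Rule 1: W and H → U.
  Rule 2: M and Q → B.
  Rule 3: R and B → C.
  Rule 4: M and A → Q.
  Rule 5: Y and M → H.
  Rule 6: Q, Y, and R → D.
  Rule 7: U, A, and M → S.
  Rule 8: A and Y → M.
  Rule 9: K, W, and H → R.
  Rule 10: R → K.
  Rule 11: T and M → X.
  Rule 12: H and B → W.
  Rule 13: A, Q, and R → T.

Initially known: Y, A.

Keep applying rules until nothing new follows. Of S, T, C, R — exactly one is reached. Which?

S

A and Y hold, so M follows (Rule 8).
From Y and M, Rule 5 gives H.
From M and A, Rule 4 gives Q.
From M and Q, Rule 2 gives B.
From H and B, Rule 12 gives W.
W and H hold, so U follows (Rule 1).
From U, A, and M, Rule 7 gives S.
C would need R and B (Rule 3), but R is never established. R would need K, W, and H (Rule 9), but K is never established. T would need A, Q, and R (Rule 13), but R is never established.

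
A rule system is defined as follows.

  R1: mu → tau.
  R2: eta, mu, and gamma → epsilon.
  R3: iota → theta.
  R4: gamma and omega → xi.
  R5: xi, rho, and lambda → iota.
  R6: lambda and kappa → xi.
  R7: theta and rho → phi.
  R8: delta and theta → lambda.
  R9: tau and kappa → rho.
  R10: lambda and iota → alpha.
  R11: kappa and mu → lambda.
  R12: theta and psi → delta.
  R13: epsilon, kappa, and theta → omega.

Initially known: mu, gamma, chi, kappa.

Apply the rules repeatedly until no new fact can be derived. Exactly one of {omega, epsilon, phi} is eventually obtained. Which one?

phi

mu holds, so tau follows (R1).
kappa and mu hold, so lambda follows (R11).
From tau and kappa, R9 gives rho.
lambda and kappa hold, so xi follows (R6).
xi, rho, and lambda hold, so iota follows (R5).
iota holds, so theta follows (R3).
theta and rho hold, so phi follows (R7).
omega would need epsilon, kappa, and theta (R13), but epsilon is never established. epsilon would need eta, mu, and gamma (R2), but eta is never established.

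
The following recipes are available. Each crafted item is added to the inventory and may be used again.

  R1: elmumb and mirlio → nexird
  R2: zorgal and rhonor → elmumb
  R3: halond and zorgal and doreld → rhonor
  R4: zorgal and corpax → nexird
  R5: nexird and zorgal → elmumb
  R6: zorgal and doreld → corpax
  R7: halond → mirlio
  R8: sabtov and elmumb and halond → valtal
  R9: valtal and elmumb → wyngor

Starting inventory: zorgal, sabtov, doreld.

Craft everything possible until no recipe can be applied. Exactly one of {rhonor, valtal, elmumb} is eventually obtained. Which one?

zorgal and doreld → corpax (R6).
Using R4, zorgal and corpax make nexird.
nexird and zorgal → elmumb (R5).
rhonor would need halond, zorgal, and doreld (R3), but halond is never obtained. valtal would need sabtov, elmumb, and halond (R8), but halond is never obtained.

elmumb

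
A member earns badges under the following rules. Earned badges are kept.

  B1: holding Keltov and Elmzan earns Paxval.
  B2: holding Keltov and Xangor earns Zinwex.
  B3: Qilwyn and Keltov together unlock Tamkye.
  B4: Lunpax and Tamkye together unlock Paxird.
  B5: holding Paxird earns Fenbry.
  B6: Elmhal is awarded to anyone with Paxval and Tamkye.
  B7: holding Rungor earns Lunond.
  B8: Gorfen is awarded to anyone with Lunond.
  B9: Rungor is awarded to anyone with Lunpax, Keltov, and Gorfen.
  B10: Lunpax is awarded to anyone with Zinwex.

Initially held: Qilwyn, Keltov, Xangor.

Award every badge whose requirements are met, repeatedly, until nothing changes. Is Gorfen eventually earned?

Gorfen would need Lunond (B8), but Lunond is never earned.

No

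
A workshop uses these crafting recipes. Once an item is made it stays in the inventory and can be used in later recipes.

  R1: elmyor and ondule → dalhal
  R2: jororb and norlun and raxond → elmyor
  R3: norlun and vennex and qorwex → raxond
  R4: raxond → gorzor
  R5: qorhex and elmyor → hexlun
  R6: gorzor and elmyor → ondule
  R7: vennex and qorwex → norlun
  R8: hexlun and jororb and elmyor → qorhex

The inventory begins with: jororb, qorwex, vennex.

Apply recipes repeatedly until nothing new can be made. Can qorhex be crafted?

qorhex would need hexlun, jororb, and elmyor (R8), but hexlun is never obtained.

No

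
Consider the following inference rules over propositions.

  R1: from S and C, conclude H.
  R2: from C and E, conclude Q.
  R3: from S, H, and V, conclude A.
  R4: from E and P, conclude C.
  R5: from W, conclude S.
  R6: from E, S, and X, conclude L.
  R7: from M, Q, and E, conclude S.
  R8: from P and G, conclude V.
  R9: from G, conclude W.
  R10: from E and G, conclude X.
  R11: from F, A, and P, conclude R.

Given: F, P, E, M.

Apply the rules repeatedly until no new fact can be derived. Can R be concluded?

No

R would need F, A, and P (R11), but A is never established.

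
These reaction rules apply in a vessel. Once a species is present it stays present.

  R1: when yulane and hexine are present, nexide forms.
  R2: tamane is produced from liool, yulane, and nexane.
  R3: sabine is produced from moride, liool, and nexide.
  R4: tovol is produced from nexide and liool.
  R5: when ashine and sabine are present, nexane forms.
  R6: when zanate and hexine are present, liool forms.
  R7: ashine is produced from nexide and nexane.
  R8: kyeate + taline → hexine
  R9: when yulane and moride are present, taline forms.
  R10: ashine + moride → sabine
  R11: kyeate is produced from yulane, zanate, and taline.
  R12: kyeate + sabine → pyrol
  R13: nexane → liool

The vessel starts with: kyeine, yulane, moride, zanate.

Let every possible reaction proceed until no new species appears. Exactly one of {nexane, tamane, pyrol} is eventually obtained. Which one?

yulane and moride present → taline forms (R9).
yulane, zanate, and taline present → kyeate forms (R11).
kyeate and taline present → hexine forms (R8).
yulane and hexine present → nexide forms (R1).
zanate and hexine present → liool forms (R6).
moride, liool, and nexide present → sabine forms (R3).
kyeate and sabine present → pyrol forms (R12).
tamane would need liool, yulane, and nexane (R2), but nexane never forms. nexane would need ashine and sabine (R5), but ashine never forms.

pyrol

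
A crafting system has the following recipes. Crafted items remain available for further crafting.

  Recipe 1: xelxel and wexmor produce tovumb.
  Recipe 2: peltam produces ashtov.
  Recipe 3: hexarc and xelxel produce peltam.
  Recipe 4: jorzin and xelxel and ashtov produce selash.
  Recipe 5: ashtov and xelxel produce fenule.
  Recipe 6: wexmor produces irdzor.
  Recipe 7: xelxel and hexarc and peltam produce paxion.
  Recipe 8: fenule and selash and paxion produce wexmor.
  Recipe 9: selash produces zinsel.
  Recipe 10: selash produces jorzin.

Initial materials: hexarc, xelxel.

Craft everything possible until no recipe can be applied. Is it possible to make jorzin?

jorzin would need selash (Recipe 10), but selash is never obtained.

No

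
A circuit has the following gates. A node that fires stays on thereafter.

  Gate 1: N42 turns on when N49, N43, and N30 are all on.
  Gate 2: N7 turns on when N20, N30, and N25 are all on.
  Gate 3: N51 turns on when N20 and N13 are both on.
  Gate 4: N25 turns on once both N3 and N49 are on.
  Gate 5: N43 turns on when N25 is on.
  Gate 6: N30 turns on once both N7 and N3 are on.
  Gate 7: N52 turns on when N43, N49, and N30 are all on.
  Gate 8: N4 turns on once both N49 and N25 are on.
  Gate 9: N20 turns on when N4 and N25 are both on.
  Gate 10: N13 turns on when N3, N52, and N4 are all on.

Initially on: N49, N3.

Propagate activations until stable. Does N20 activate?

Yes

N3 and N49 are on, so N25 turns on (Gate 4).
N49 and N25 are on, so N4 turns on (Gate 8).
N4 and N25 are on, so N20 turns on (Gate 9).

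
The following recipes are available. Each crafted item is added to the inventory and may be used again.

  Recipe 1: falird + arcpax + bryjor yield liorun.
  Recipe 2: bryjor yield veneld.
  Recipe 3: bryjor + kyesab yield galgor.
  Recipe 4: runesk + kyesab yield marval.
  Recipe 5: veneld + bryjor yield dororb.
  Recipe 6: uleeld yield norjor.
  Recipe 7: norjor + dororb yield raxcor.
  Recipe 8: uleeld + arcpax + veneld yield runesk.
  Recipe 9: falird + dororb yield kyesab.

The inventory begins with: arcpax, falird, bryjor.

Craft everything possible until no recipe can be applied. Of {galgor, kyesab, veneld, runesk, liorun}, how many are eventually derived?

4

bryjor → veneld (Recipe 2).
Using Recipe 1, falird, arcpax, and bryjor make liorun.
veneld + bryjor → dororb (Recipe 5).
Using Recipe 9, falird and dororb make kyesab.
Using Recipe 3, bryjor and kyesab make galgor.
galgor: reached.
kyesab: reached.
veneld: reached.
runesk would need uleeld, arcpax, and veneld (Recipe 8), but uleeld is never obtained.
liorun: reached.
Reached: galgor, kyesab, veneld, and liorun — 4 of the 5.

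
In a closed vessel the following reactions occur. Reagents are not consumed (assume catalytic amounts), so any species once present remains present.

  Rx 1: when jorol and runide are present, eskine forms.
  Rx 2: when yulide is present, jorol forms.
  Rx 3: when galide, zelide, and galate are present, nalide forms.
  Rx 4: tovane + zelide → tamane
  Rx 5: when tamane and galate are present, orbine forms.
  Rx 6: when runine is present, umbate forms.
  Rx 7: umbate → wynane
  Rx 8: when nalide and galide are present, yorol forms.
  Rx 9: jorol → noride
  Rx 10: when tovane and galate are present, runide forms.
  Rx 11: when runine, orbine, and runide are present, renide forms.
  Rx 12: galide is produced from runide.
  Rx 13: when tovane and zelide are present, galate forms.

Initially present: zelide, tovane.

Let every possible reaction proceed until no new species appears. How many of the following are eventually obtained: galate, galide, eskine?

tovane and zelide present → galate forms (Rx 13).
tovane and galate present → runide forms (Rx 10).
runide present → galide forms (Rx 12).
galate: reached.
galide: reached.
eskine would need jorol and runide (Rx 1), but jorol never forms.
Reached: galate and galide — 2 of the 3.

2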